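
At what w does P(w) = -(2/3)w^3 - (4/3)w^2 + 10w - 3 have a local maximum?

5/3

Critical points: P'(w) = -2w^2 - (8/3)w + 10 vanishes at w = -3, 5/3.
Second-derivative test with P''(w) = -4w - 8/3: P''(-3) = 28/3 > 0 ⇒ local minimum; P''(5/3) = -28/3 < 0 ⇒ local maximum.
The local maximum is P(5/3) = 557/81.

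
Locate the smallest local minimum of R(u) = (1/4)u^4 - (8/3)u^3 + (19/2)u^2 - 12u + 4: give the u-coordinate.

1

Critical points: R'(u) = u^3 - 8u^2 + 19u - 12 vanishes at u = 1, 3, 4.
R''(u) = 3u^2 - 16u + 19. R''(1) = 6 > 0 ⇒ local minimum; R''(3) = -2 < 0 ⇒ local maximum; R''(4) = 3 > 0 ⇒ local minimum.
Thus R has its smallest local minimum at u = 1, with value -11/12.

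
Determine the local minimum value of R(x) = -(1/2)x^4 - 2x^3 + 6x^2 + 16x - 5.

R'(x) = -2x^3 - 6x^2 + 12x + 16 = 0 at x = -4, -1, 2.
Second-derivative test with R''(x) = -6x^2 - 12x + 12: R''(-4) = -36 < 0 ⇒ local maximum; R''(-1) = 18 > 0 ⇒ local minimum; R''(2) = -36 < 0 ⇒ local maximum.
The local minimum is R(-1) = -27/2.

-27/2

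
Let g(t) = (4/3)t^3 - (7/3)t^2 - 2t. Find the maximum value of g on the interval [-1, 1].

29/81

The derivative is 4t^2 - (14/3)t - 2, whose only zero in [-1, 1] is t = -1/3.
Evaluating at the critical points and endpoints: g(-1) = -5/3, g(-1/3) = 29/81, g(1) = -3.
Hence the absolute maximum is 29/81 at t = -1/3.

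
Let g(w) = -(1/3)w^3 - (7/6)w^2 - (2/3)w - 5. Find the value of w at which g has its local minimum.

-2

g'(w) = -w^2 - (7/3)w - 2/3. Setting g'(w) = 0 gives w ∈ {-2, -1/3}.
Second-derivative test with g''(w) = -2w - 7/3: g''(-2) = 5/3 > 0 ⇒ local minimum; g''(-1/3) = -5/3 < 0 ⇒ local maximum.
Thus g has its local minimum at w = -2, with value -17/3.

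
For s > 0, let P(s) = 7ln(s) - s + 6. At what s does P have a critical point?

7

P'(s) = 7/s − 1 = 0 gives s = 7.
P''(s) = -7/s², which is negative for s > 0, so this is a local maximum.
P(7) = 7·ln(7) - 7 + 6 ≈ 12.6214.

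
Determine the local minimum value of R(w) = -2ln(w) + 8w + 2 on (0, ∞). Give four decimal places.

6.7726

R'(w) = -2/w + 8 = 0 gives w = 1/4.
R''(w) = 2/w², which is positive for w > 0, so this is a local minimum.
R(1/4) = -2·ln(1/4) + 2 + 2 ≈ 6.7726.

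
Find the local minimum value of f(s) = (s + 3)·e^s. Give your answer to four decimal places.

f'(s) = 1·e^s + (s + 3)·1·e^s = (s + 4)·e^s. Since e^s > 0, the only critical point is s = -4.
f''(-4) has the same sign as 1 > 0, so this is a local minimum.
f(-4) = (-1)·e^(-4) ≈ -0.0183.

-0.0183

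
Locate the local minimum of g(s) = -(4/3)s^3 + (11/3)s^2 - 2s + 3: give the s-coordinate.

Critical points: g'(s) = -4s^2 + (22/3)s - 2 vanishes at s = 1/3, 3/2.
g''(s) = -8s + 22/3. g''(1/3) = 14/3 > 0 ⇒ local minimum; g''(3/2) = -14/3 < 0 ⇒ local maximum.
Thus g has its local minimum at s = 1/3, with value 218/81.

1/3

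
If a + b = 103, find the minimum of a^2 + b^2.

With a + b = 103, a^2 + b^2 = a^2 + (103 − a)^2.
The derivative 2a − 2(103 − a) = 4a − 206 vanishes at a = 103/2; second derivative 4 > 0, a minimum.
The minimum is 2·(103/2)^2 = 10609/2.

10609/2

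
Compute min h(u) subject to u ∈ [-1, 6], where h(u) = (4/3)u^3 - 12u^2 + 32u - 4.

The derivative is 4u^2 - 24u + 32, which vanishes at u = 2 and u = 4.
Candidates: h(-1) = -148/3; h(2) = 68/3; h(4) = 52/3; h(6) = 44.
The minimum over the interval is -148/3, attained at u = -1.

-148/3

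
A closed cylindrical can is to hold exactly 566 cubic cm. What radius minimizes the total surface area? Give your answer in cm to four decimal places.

With radius r and height h, πr²h = 566 so h = 566/(πr²), and S(r) = 2πr² + 2πrh = 2πr² + 2·566/r.
S'(r) = 4πr − 2·566/r² = 0 ⇒ r³ = 566/(2π), so r ≈ 4.4828 and h = 2r ≈ 8.9655.
S''(r) = 4π + 4·566/r³ > 0, so this is the minimum; S ≈ 378.7845.

4.4828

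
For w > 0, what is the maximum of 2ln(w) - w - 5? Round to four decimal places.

-5.6137

g'(w) = 2/w − 1 = 0 gives w = 2.
g''(w) = -2/w², which is negative for w > 0, so this is a local maximum.
g(2) = 2·ln(2) - 2 - 5 ≈ -5.6137.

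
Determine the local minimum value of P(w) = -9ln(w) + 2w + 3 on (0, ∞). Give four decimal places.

-1.5367

P'(w) = -9/w + 2 = 0 gives w = 9/2.
P''(w) = 9/w², which is positive for w > 0, so this is a local minimum.
P(9/2) = -9·ln(9/2) + 9 + 3 ≈ -1.5367.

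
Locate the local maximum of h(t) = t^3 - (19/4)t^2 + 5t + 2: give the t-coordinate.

h'(t) = 3t^2 - (19/2)t + 5 = 0 at t = 2/3, 5/2.
h''(t) = 6t - 19/2. h''(2/3) = -11/2 < 0 ⇒ local maximum; h''(5/2) = 11/2 > 0 ⇒ local minimum.
The local maximum is h(2/3) = 95/27.

2/3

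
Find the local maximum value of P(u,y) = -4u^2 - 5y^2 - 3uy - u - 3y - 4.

∂P/∂u = -8u - 3y - 1 = 0 and ∂P/∂y = -3u - 10y - 3 = 0, so (u, y) = (-1/71, -21/71).
The Hessian has P_{uu} = -8, P_{yy} = -10, P_{uy} = -3, giving D = 71 > 0 with P_{uu} < 0, so the point is a local maximum.
P(-1/71, -21/71) = -252/71.

-252/71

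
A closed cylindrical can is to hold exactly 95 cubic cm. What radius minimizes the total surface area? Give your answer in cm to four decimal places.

With radius r and height h, πr²h = 95 so h = 95/(πr²), and S(r) = 2πr² + 2πrh = 2πr² + 2·95/r.
S'(r) = 4πr − 2·95/r² = 0 ⇒ r³ = 95/(2π), so r ≈ 2.4728 and h = 2r ≈ 4.9455.
S''(r) = 4π + 4·95/r³ > 0, so this is the minimum; S ≈ 115.2560.

2.4728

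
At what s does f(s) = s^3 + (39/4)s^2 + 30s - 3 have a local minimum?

f'(s) = 3s^2 + (39/2)s + 30 = 0 at s = -4, -5/2.
f''(s) = 6s + 39/2. f''(-4) = -9/2 < 0 ⇒ local maximum; f''(-5/2) = 9/2 > 0 ⇒ local minimum.
So the local minimum value is f(-5/2) = -523/16.

-5/2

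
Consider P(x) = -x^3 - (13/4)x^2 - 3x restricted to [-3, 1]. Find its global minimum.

-29/4

Differentiating, P'(x) = -3x^2 - (13/2)x - 3; which vanishes at x = -3/2 and x = -2/3.
Evaluating at the critical points and endpoints: P(-3) = 27/4,  P(-3/2) = 9/16,  P(-2/3) = 23/27,  P(1) = -29/4.
The minimum over the interval is -29/4, attained at x = 1.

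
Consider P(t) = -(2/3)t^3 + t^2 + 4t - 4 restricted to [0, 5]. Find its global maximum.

8/3

The derivative is -2t^2 + 2t + 4, whose only zero in [0, 5] is t = 2.
Evaluating at the critical points and endpoints: P(0) = -4,  P(2) = 8/3,  P(5) = -127/3.
Hence the absolute maximum is 8/3 at t = 2.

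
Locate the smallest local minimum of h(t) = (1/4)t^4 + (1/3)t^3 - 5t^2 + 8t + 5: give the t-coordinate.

h'(t) = t^3 + t^2 - 10t + 8. Setting h'(t) = 0 gives t ∈ {-4, 1, 2}.
Second-derivative test with h''(t) = 3t^2 + 2t - 10: h''(-4) = 30 > 0 ⇒ local minimum; h''(1) = -5 < 0 ⇒ local maximum; h''(2) = 6 > 0 ⇒ local minimum.
Thus h has its smallest local minimum at t = -4, with value -193/3.

-4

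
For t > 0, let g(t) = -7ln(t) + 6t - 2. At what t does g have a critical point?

7/6

g'(t) = -7/t + 6 = 0 gives t = 7/6.
g''(t) = 7/t², which is positive for t > 0, so this is a local minimum.
g(7/6) = -7·ln(7/6) + 7 - 2 ≈ 3.9209.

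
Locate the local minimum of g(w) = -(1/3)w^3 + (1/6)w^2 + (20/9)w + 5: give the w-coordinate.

Critical points: g'(w) = -w^2 + (1/3)w + 20/9 vanishes at w = -4/3, 5/3.
g''(w) = -2w + 1/3. g''(-4/3) = 3 > 0 ⇒ local minimum; g''(5/3) = -3 < 0 ⇒ local maximum.
So the local minimum value is g(-4/3) = 253/81.

-4/3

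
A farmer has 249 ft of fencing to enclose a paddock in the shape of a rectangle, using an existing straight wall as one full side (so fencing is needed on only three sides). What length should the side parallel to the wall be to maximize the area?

Let the sides perpendicular to the wall have length x and the parallel side y, so 2x + y = 249 and the area is A = xy = x(249 − 2x).
A'(x) = 249 − 4x = 0 gives x = 249/4, and A''(x) = −4 < 0 confirms a maximum.
Then y = 249 − 2·249/4 = 249/2 and A = 62001/8.

249/2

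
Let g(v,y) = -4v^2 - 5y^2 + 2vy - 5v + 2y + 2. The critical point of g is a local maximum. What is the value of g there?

273/76

∂g/∂v = -8v + 2y - 5 = 0 and ∂g/∂y = 2v - 10y + 2 = 0, so (v, y) = (-23/38, 3/38).
The Hessian has g_{vv} = -8, g_{yy} = -10, g_{vy} = 2, giving D = 76 > 0 with g_{vv} < 0, so the point is a local maximum.
g(-23/38, 3/38) = 273/76.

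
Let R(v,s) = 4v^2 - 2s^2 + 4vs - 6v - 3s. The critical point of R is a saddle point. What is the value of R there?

-9/4

∂R/∂v = 8v + 4s - 6 = 0 and ∂R/∂s = 4v - 4s - 3 = 0, so (v, s) = (3/4, 0).
The Hessian has R_{vv} = 8, R_{ss} = -4, R_{vs} = 4, giving D = -48 < 0, so the point is a saddle point.
R(3/4, 0) = -9/4.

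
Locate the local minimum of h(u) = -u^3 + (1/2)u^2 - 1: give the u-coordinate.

0

Critical points: h'(u) = -3u^2 + u vanishes at u = 0, 1/3.
Second-derivative test with h''(u) = -6u + 1: h''(0) = 1 > 0 ⇒ local minimum; h''(1/3) = -1 < 0 ⇒ local maximum.
So the local minimum value is h(0) = -1.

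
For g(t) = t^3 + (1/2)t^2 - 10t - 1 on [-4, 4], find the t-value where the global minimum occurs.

The derivative is 3t^2 + t - 10, which vanishes at t = -2 and t = 5/3.
Evaluating at the critical points and endpoints: g(-4) = -17; g(-2) = 13; g(5/3) = -629/54; g(4) = 31.
Hence the absolute minimum is -17 at t = -4.

-4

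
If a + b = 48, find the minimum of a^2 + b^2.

With a + b = 48, a^2 + b^2 = a^2 + (48 − a)^2.
The derivative 2a − 2(48 − a) = 4a − 96 vanishes at a = 24; second derivative 4 > 0, a minimum.
The minimum is 2·(24)^2 = 1152.

1152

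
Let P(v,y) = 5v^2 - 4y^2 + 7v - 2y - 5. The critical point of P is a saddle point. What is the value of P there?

∂P/∂v = 10v + 7 = 0 and ∂P/∂y = -8y - 2 = 0, so (v, y) = (-7/10, -1/4).
The Hessian has P_{vv} = 10, P_{yy} = -8, P_{vy} = 0, giving D = -80 < 0, so the point is a saddle point.
P(-7/10, -1/4) = -36/5.

-36/5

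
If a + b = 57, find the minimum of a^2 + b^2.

3249/2

With a + b = 57, a^2 + b^2 = a^2 + (57 − a)^2.
The derivative 2a − 2(57 − a) = 4a − 114 vanishes at a = 57/2; second derivative 4 > 0, a minimum.
The minimum is 2·(57/2)^2 = 3249/2.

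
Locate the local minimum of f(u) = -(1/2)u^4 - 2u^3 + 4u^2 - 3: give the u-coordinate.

0

f'(u) = -2u^3 - 6u^2 + 8u. Setting f'(u) = 0 gives u ∈ {-4, 0, 1}.
Second-derivative test with f''(u) = -6u^2 - 12u + 8: f''(-4) = -40 < 0 ⇒ local maximum; f''(0) = 8 > 0 ⇒ local minimum; f''(1) = -10 < 0 ⇒ local maximum.
So the local minimum value is f(0) = -3.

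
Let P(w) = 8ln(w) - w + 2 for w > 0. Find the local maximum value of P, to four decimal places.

10.6355

P'(w) = 8/w − 1 = 0 gives w = 8.
P''(w) = -8/w², which is negative for w > 0, so this is a local maximum.
P(8) = 8·ln(8) - 8 + 2 ≈ 10.6355.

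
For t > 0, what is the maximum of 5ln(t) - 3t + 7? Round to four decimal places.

h'(t) = 5/t − 3 = 0 gives t = 5/3.
h''(t) = -5/t², which is negative for t > 0, so this is a local maximum.
h(5/3) = 5·ln(5/3) - 5 + 7 ≈ 4.5541.

4.5541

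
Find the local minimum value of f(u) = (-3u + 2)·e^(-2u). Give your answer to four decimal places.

By the product rule, f'(u) = (6u - 7)·e^(-2u). Since e^(-2u) > 0, the only critical point is u = 7/6.
f''(7/6) has the same sign as 6 > 0, so this is a local minimum.
f(7/6) = (-3/2)·e^(-7/3) ≈ -0.1455.

-0.1455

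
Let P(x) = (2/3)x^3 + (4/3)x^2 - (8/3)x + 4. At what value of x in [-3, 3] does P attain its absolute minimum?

2/3

P'(x) = 2x^2 + (8/3)x - 8/3, which vanishes at x = -2 and x = 2/3.
Evaluating at the critical points and endpoints: P(-3) = 6, P(-2) = 28/3, P(2/3) = 244/81, P(3) = 26.
Hence the absolute minimum is 244/81 at x = 2/3.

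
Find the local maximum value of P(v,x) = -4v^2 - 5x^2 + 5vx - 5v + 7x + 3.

311/55

∂P/∂v = -8v + 5x - 5 = 0 and ∂P/∂x = 5v - 10x + 7 = 0, so (v, x) = (-3/11, 31/55).
The Hessian has P_{vv} = -8, P_{xx} = -10, P_{vx} = 5, giving D = 55 > 0 with P_{vv} < 0, so the point is a local maximum.
P(-3/11, 31/55) = 311/55.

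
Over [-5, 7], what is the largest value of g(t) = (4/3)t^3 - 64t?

g'(t) = 4t^2 - 64, which vanishes at t = -4 and t = 4.
Compare values at every candidate in [-5, 7]: g(-5) = 460/3,  g(-4) = 512/3,  g(4) = -512/3,  g(7) = 28/3.
Hence the absolute maximum is 512/3 at t = -4.

512/3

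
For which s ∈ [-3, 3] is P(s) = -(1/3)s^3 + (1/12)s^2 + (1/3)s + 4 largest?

Differentiating, P'(s) = -s^2 + (1/6)s + 1/3; which vanishes at s = -1/2 and s = 2/3.
Compare values at every candidate in [-3, 3]: P(-3) = 51/4; P(-1/2) = 187/48; P(2/3) = 337/81; P(3) = -13/4.
So the maximum is P(-3) = 51/4.

-3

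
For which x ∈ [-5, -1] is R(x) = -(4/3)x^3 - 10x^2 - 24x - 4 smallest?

Differentiating, R'(x) = -4x^2 - 20x - 24; which vanishes at x = -3 and x = -2.
Evaluating at the critical points and endpoints: R(-5) = 98/3; R(-3) = 14; R(-2) = 44/3; R(-1) = 34/3.
So the minimum is R(-1) = 34/3.

-1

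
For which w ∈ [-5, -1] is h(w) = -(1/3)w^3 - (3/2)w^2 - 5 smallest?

-3

h'(w) = -w^2 - 3w, whose only zero in [-5, -1] is w = -3.
Compare values at every candidate in [-5, -1]: h(-5) = -5/6, h(-3) = -19/2, h(-1) = -37/6.
The minimum over the interval is -19/2, attained at w = -3.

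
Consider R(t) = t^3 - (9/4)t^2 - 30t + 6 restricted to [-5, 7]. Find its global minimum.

-86

The derivative is 3t^2 - (9/2)t - 30, which vanishes at t = -5/2 and t = 4.
Evaluating at the critical points and endpoints: R(-5) = -101/4, R(-5/2) = 821/16, R(4) = -86, R(7) = 115/4.
Hence the absolute minimum is -86 at t = 4.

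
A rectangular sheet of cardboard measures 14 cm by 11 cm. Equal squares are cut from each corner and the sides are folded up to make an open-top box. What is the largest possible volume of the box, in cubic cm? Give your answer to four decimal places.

140.0387

With cut size x, the volume is V(x) = x(14 − 2x)(11 − 2x) for 0 < x < 5.5.
V'(x) = 12x^2 − 100x + 154. Setting V'(x) = 0 gives x ≈ 2.0388 (the root in (0, 5.5)).
V''(x) = 24x − 100 is negative there, so this is the maximum; V ≈ 140.0387.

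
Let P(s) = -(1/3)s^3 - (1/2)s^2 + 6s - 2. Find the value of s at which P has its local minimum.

-3

P'(s) = -s^2 - s + 6. Setting P'(s) = 0 gives s ∈ {-3, 2}.
P''(s) = -2s - 1. P''(-3) = 5 > 0 ⇒ local minimum; P''(2) = -5 < 0 ⇒ local maximum.
Thus P has its local minimum at s = -3, with value -31/2.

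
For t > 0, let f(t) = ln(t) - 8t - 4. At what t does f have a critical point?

1/8

f'(t) = 1/t − 8 = 0 gives t = 1/8.
f''(t) = -1/t², which is negative for t > 0, so this is a local maximum.
f(1/8) = 1·ln(1/8) - 1 - 4 ≈ -7.0794.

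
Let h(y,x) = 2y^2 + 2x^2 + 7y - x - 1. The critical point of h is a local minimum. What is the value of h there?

-29/4

∂h/∂y = 4y + 7 = 0 and ∂h/∂x = 4x - 1 = 0, so (y, x) = (-7/4, 1/4).
The Hessian has h_{yy} = 4, h_{xx} = 4, h_{yx} = 0, giving D = 16 > 0 with h_{yy} > 0, so the point is a local minimum.
h(-7/4, 1/4) = -29/4.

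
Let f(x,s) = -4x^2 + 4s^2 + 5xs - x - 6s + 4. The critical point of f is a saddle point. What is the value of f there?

∂f/∂x = -8x + 5s - 1 = 0 and ∂f/∂s = 5x + 8s - 6 = 0, so (x, s) = (22/89, 53/89).
The Hessian has f_{xx} = -8, f_{ss} = 8, f_{xs} = 5, giving D = -89 < 0, so the point is a saddle point.
f(22/89, 53/89) = 186/89.

186/89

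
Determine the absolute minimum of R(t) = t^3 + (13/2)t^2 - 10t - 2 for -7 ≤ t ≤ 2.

-148/27

Differentiating, R'(t) = 3t^2 + 13t - 10; which vanishes at t = -5 and t = 2/3.
Evaluating at the critical points and endpoints: R(-7) = 87/2; R(-5) = 171/2; R(2/3) = -148/27; R(2) = 12.
The minimum over the interval is -148/27, attained at t = 2/3.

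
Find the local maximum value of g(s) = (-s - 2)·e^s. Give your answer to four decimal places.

By the product rule, g'(s) = (-s - 3)·e^s. Since e^s > 0, the only critical point is s = -3.
g''(-3) has the same sign as -1 < 0, so this is a local maximum.
g(-3) = (1)·e^(-3) ≈ 0.0498.

0.0498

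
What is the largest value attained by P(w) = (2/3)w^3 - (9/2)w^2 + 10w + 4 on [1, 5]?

149/6

Differentiating, P'(w) = 2w^2 - 9w + 10; which vanishes at w = 2 and w = 5/2.
Candidates: P(1) = 61/6; P(2) = 34/3; P(5/2) = 271/24; P(5) = 149/6.
The maximum over the interval is 149/6, attained at w = 5.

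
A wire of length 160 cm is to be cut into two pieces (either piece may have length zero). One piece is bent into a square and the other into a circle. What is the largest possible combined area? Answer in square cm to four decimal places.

Let x be the length used for the square. Square side x/4; circle radius (160−x)/(2π).
A(x) = (x/4)² + π·((160−x)/(2π))² = x²/16 + (160−x)²/(4π) for 0 ≤ x ≤ 160. A'(x) = x/8 − (160−x)/(2π) = 0 gives x = 4·160/(π+4) ≈ 89.6159.
A'' > 0, so the interior critical point is a minimum; the maximum is at an endpoint. A(0) = 2037.1833 and A(160) = 1600.0000, so the largest area is 2037.1833.

2037.1833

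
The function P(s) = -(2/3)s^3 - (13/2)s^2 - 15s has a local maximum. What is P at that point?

P'(s) = -2s^2 - 13s - 15 = 0 at s = -5, -3/2.
Since P''(s) = -4s - 13, we get P''(-5) = 7 > 0 ⇒ local minimum; P''(-3/2) = -7 < 0 ⇒ local maximum.
The local maximum is P(-3/2) = 81/8.

81/8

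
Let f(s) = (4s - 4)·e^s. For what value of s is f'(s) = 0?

0

By the product rule, f'(s) = (4s)·e^s. Since e^s > 0, the only critical point is s = 0.
f''(0) has the same sign as 4 > 0, so this is a local minimum.
f(0) = (-4)·e^(0) ≈ -4.0000.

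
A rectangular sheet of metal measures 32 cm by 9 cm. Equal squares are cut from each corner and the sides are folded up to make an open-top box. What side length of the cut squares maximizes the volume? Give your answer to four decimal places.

2.0695

With cut size x, the volume is V(x) = x(32 − 2x)(9 − 2x) for 0 < x < 4.5.
V'(x) = 12x^2 − 164x + 288. Setting V'(x) = 0 gives x ≈ 2.0695 (the root in (0, 4.5)).
V''(x) = 24x − 164 is negative there, so this is the maximum; V ≈ 280.2772.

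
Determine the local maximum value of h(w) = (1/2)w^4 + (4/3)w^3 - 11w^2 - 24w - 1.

h'(w) = 2w^3 + 4w^2 - 22w - 24. Setting h'(w) = 0 gives w ∈ {-4, -1, 3}.
Since h''(w) = 6w^2 + 8w - 22, we get h''(-4) = 42 > 0 ⇒ local minimum; h''(-1) = -24 < 0 ⇒ local maximum; h''(3) = 56 > 0 ⇒ local minimum.
The local maximum is h(-1) = 67/6.

67/6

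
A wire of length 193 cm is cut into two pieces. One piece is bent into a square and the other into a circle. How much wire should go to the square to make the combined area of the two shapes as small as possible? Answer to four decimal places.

108.0991

Let x be the length used for the square. Square side x/4; circle radius (193−x)/(2π).
A(x) = (x/4)² + π·((193−x)/(2π))² = x²/16 + (193−x)²/(4π) for 0 ≤ x ≤ 193. A'(x) = x/8 − (193−x)/(2π) = 0 gives x = 4·193/(π+4) ≈ 108.0991.
A'' = 1/8 + 1/(2π) > 0, so this gives the minimum combined area; x ≈ 108.0991 cm to the square.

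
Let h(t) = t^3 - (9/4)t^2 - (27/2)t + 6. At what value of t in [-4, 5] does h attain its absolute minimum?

h'(t) = 3t^2 - (9/2)t - 27/2, which vanishes at t = -3/2 and t = 3.
Compare values at every candidate in [-4, 5]: h(-4) = -40, h(-3/2) = 285/16, h(3) = -111/4, h(5) = 29/4.
So the minimum is h(-4) = -40.

-4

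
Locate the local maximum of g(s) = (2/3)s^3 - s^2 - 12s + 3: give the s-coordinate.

g'(s) = 2s^2 - 2s - 12. Setting g'(s) = 0 gives s ∈ {-2, 3}.
Second-derivative test with g''(s) = 4s - 2: g''(-2) = -10 < 0 ⇒ local maximum; g''(3) = 10 > 0 ⇒ local minimum.
Thus g has its local maximum at s = -2, with value 53/3.

-2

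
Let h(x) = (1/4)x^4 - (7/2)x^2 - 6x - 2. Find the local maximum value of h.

Critical points: h'(x) = x^3 - 7x - 6 vanishes at x = -2, -1, 3.
Since h''(x) = 3x^2 - 7, we get h''(-2) = 5 > 0 ⇒ local minimum; h''(-1) = -4 < 0 ⇒ local maximum; h''(3) = 20 > 0 ⇒ local minimum.
So the local maximum value is h(-1) = 3/4.

3/4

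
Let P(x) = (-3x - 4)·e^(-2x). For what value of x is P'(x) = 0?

P'(x) = (-3)·e^(-2x) + (-3x - 4)·(-2)·e^(-2x) = (6x + 5)·e^(-2x). Since e^(-2x) > 0, the only critical point is x = -5/6.
P''(-5/6) has the same sign as 6 > 0, so this is a local minimum.
P(-5/6) = (-3/2)·e^(5/3) ≈ -7.9417.

-5/6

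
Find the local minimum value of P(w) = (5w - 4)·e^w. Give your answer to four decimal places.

Differentiating with the product rule gives P'(w) = (5w + 1)·e^w. Since e^w > 0, the only critical point is w = -1/5.
P''(-1/5) has the same sign as 5 > 0, so this is a local minimum.
P(-1/5) = (-5)·e^(-1/5) ≈ -4.0937.

-4.0937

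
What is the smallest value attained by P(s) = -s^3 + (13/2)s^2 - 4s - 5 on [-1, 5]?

-305/54

Differentiating, P'(s) = -3s^2 + 13s - 4; which vanishes at s = 1/3 and s = 4.
Compare values at every candidate in [-1, 5]: P(-1) = 13/2; P(1/3) = -305/54; P(4) = 19; P(5) = 25/2.
Hence the absolute minimum is -305/54 at s = 1/3.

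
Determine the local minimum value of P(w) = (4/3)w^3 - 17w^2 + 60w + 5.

41

P'(w) = 4w^2 - 34w + 60. Setting P'(w) = 0 gives w ∈ {5/2, 6}.
Second-derivative test with P''(w) = 8w - 34: P''(5/2) = -14 < 0 ⇒ local maximum; P''(6) = 14 > 0 ⇒ local minimum.
The local minimum is P(6) = 41.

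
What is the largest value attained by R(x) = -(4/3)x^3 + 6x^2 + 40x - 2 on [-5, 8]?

544/3

The derivative is -4x^2 + 12x + 40, which vanishes at x = -2 and x = 5.
Candidates: R(-5) = 344/3; R(-2) = -142/3; R(5) = 544/3; R(8) = 58/3.
So the maximum is R(5) = 544/3.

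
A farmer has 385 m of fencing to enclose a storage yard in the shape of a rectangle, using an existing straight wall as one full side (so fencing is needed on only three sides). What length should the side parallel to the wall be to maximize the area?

Let the sides perpendicular to the wall have length x and the parallel side y, so 2x + y = 385 and the area is A = xy = x(385 − 2x).
A'(x) = 385 − 4x = 0 gives x = 385/4, and A''(x) = −4 < 0 confirms a maximum.
Then y = 385 − 2·385/4 = 385/2 and A = 148225/8.

385/2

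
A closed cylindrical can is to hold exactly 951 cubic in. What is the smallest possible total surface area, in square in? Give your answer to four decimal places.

535.3464

With radius r and height h, πr²h = 951 so h = 951/(πr²), and S(r) = 2πr² + 2πrh = 2πr² + 2·951/r.
S'(r) = 4πr − 2·951/r² = 0 ⇒ r³ = 951/(2π), so r ≈ 5.3293 and h = 2r ≈ 10.6585.
S''(r) = 4π + 4·951/r³ > 0, so this is the minimum; S ≈ 535.3464.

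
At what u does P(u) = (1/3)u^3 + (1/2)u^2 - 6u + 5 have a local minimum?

Critical points: P'(u) = u^2 + u - 6 vanishes at u = -3, 2.
Second-derivative test with P''(u) = 2u + 1: P''(-3) = -5 < 0 ⇒ local maximum; P''(2) = 5 > 0 ⇒ local minimum.
So the local minimum value is P(2) = -7/3.

2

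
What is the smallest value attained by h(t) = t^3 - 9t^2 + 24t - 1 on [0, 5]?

The derivative is 3t^2 - 18t + 24, which vanishes at t = 2 and t = 4.
Candidates: h(0) = -1; h(2) = 19; h(4) = 15; h(5) = 19.
The minimum over the interval is -1, attained at t = 0.

-1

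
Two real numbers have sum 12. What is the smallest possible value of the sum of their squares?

With a + b = 12, a^2 + b^2 = a^2 + (12 − a)^2.
The derivative 2a − 2(12 − a) = 4a − 24 vanishes at a = 6; second derivative 4 > 0, a minimum.
The minimum is 2·(6)^2 = 72.

72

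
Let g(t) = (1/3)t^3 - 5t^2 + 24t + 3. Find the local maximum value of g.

121/3

Critical points: g'(t) = t^2 - 10t + 24 vanishes at t = 4, 6.
Second-derivative test with g''(t) = 2t - 10: g''(4) = -2 < 0 ⇒ local maximum; g''(6) = 2 > 0 ⇒ local minimum.
The local maximum is g(4) = 121/3.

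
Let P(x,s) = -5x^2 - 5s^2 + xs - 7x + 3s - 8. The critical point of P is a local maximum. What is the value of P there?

∂P/∂x = -10x + s - 7 = 0 and ∂P/∂s = x - 10s + 3 = 0, so (x, s) = (-67/99, 23/99).
The Hessian has P_{xx} = -10, P_{ss} = -10, P_{xs} = 1, giving D = 99 > 0 with P_{xx} < 0, so the point is a local maximum.
P(-67/99, 23/99) = -523/99.

-523/99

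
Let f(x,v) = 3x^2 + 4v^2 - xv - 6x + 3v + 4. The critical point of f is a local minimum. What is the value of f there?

35/47

∂f/∂x = 6x - v - 6 = 0 and ∂f/∂v = -x + 8v + 3 = 0, so (x, v) = (45/47, -12/47).
The Hessian has f_{xx} = 6, f_{vv} = 8, f_{xv} = -1, giving D = 47 > 0 with f_{xx} > 0, so the point is a local minimum.
f(45/47, -12/47) = 35/47.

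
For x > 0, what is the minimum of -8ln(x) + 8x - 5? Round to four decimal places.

3.0000

g'(x) = -8/x + 8 = 0 gives x = 1.
g''(x) = 8/x², which is positive for x > 0, so this is a local minimum.
g(1) = -8·ln(1) + 8 - 5 ≈ 3.0000.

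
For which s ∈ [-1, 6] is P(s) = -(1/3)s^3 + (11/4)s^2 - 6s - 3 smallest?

P'(s) = -s^2 + (11/2)s - 6, which vanishes at s = 3/2 and s = 4.
Candidates: P(-1) = 73/12, P(3/2) = -111/16, P(4) = -13/3, P(6) = -12.
So the minimum is P(6) = -12.

6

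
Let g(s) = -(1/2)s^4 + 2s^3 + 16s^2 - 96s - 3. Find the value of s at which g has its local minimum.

g'(s) = -2s^3 + 6s^2 + 32s - 96. Setting g'(s) = 0 gives s ∈ {-4, 3, 4}.
Second-derivative test with g''(s) = -6s^2 + 12s + 32: g''(-4) = -112 < 0 ⇒ local maximum; g''(3) = 14 > 0 ⇒ local minimum; g''(4) = -16 < 0 ⇒ local maximum.
So the local minimum value is g(3) = -267/2.

3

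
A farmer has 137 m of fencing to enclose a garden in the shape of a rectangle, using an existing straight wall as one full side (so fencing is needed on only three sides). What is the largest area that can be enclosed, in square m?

18769/8

Let the sides perpendicular to the wall have length x and the parallel side y, so 2x + y = 137 and the area is A = xy = x(137 − 2x).
A'(x) = 137 − 4x = 0 gives x = 137/4, and A''(x) = −4 < 0 confirms a maximum.
Then y = 137 − 2·137/4 = 137/2 and A = 18769/8.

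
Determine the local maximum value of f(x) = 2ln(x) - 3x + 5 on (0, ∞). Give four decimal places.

f'(x) = 2/x − 3 = 0 gives x = 2/3.
f''(x) = -2/x², which is negative for x > 0, so this is a local maximum.
f(2/3) = 2·ln(2/3) - 2 + 5 ≈ 2.1891.

2.1891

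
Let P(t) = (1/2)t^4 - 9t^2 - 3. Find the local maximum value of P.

-3

P'(t) = 2t^3 - 18t. Setting P'(t) = 0 gives t ∈ {-3, 0, 3}.
Second-derivative test with P''(t) = 6t^2 - 18: P''(-3) = 36 > 0 ⇒ local minimum; P''(0) = -18 < 0 ⇒ local maximum; P''(3) = 36 > 0 ⇒ local minimum.
The local maximum is P(0) = -3.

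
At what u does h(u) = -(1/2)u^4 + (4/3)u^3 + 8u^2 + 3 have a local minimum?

0

Critical points: h'(u) = -2u^3 + 4u^2 + 16u vanishes at u = -2, 0, 4.
Second-derivative test with h''(u) = -6u^2 + 8u + 16: h''(-2) = -24 < 0 ⇒ local maximum; h''(0) = 16 > 0 ⇒ local minimum; h''(4) = -48 < 0 ⇒ local maximum.
Thus h has its local minimum at u = 0, with value 3.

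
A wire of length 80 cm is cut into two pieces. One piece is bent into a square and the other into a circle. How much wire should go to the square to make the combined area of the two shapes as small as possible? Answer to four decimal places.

44.8079

Let x be the length used for the square. Square side x/4; circle radius (80−x)/(2π).
A(x) = (x/4)² + π·((80−x)/(2π))² = x²/16 + (80−x)²/(4π) for 0 ≤ x ≤ 80. A'(x) = x/8 − (80−x)/(2π) = 0 gives x = 4·80/(π+4) ≈ 44.8079.
A'' = 1/8 + 1/(2π) > 0, so this gives the minimum combined area; x ≈ 44.8079 cm to the square.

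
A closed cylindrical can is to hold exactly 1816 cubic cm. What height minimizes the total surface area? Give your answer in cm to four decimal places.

With radius r and height h, πr²h = 1816 so h = 1816/(πr²), and S(r) = 2πr² + 2πrh = 2πr² + 2·1816/r.
S'(r) = 4πr − 2·1816/r² = 0 ⇒ r³ = 1816/(2π), so r ≈ 6.6117 and h = 2r ≈ 13.2234.
S''(r) = 4π + 4·1816/r³ > 0, so this is the minimum; S ≈ 823.9960.

13.2234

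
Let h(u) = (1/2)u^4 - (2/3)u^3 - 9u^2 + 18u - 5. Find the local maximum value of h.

h'(u) = 2u^3 - 2u^2 - 18u + 18 = 0 at u = -3, 1, 3.
Second-derivative test with h''(u) = 6u^2 - 4u - 18: h''(-3) = 48 > 0 ⇒ local minimum; h''(1) = -16 < 0 ⇒ local maximum; h''(3) = 24 > 0 ⇒ local minimum.
Thus h has its local maximum at u = 1, with value 23/6.

23/6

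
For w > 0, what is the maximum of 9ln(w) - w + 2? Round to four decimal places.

12.7750

f'(w) = 9/w − 1 = 0 gives w = 9.
f''(w) = -9/w², which is negative for w > 0, so this is a local maximum.
f(9) = 9·ln(9) - 9 + 2 ≈ 12.7750.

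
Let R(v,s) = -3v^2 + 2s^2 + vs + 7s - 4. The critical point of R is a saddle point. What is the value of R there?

-247/25

∂R/∂v = -6v + s = 0 and ∂R/∂s = v + 4s + 7 = 0, so (v, s) = (-7/25, -42/25).
The Hessian has R_{vv} = -6, R_{ss} = 4, R_{vs} = 1, giving D = -25 < 0, so the point is a saddle point.
R(-7/25, -42/25) = -247/25.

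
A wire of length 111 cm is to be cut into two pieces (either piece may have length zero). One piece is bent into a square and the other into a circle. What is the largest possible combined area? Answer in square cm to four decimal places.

980.4740

Let x be the length used for the square. Square side x/4; circle radius (111−x)/(2π).
A(x) = (x/4)² + π·((111−x)/(2π))² = x²/16 + (111−x)²/(4π) for 0 ≤ x ≤ 111. A'(x) = x/8 − (111−x)/(2π) = 0 gives x = 4·111/(π+4) ≈ 62.1710.
A'' > 0, so the interior critical point is a minimum; the maximum is at an endpoint. A(0) = 980.4740 and A(111) = 770.0625, so the largest area is 980.4740.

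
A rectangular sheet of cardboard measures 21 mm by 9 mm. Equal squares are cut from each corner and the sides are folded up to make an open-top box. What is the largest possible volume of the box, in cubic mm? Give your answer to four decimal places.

170.0622

With cut size x, the volume is V(x) = x(21 − 2x)(9 − 2x) for 0 < x < 4.5.
V'(x) = 12x^2 − 120x + 189. Setting V'(x) = 0 gives x ≈ 1.9586 (the root in (0, 4.5)).
V''(x) = 24x − 120 is negative there, so this is the maximum; V ≈ 170.0622.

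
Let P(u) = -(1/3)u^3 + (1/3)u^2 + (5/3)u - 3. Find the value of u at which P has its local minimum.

P'(u) = -u^2 + (2/3)u + 5/3. Setting P'(u) = 0 gives u ∈ {-1, 5/3}.
Since P''(u) = -2u + 2/3, we get P''(-1) = 8/3 > 0 ⇒ local minimum; P''(5/3) = -8/3 < 0 ⇒ local maximum.
Thus P has its local minimum at u = -1, with value -4.

-1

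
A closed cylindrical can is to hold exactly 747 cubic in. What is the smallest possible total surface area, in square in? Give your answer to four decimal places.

455.7517

With radius r and height h, πr²h = 747 so h = 747/(πr²), and S(r) = 2πr² + 2πrh = 2πr² + 2·747/r.
S'(r) = 4πr − 2·747/r² = 0 ⇒ r³ = 747/(2π), so r ≈ 4.9172 and h = 2r ≈ 9.8343.
S''(r) = 4π + 4·747/r³ > 0, so this is the minimum; S ≈ 455.7517.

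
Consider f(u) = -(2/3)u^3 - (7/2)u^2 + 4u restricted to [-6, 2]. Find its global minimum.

Differentiating, f'(u) = -2u^2 - 7u + 4; which vanishes at u = -4 and u = 1/2.
Candidates: f(-6) = -6; f(-4) = -88/3; f(1/2) = 25/24; f(2) = -34/3.
So the minimum is f(-4) = -88/3.

-88/3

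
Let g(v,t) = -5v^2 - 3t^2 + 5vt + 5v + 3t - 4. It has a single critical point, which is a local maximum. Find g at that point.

11/7

∂g/∂v = -10v + 5t + 5 = 0 and ∂g/∂t = 5v - 6t + 3 = 0, so (v, t) = (9/7, 11/7).
The Hessian has g_{vv} = -10, g_{tt} = -6, g_{vt} = 5, giving D = 35 > 0 with g_{vv} < 0, so the point is a local maximum.
g(9/7, 11/7) = 11/7.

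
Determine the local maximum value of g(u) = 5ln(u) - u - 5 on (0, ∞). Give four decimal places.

g'(u) = 5/u − 1 = 0 gives u = 5.
g''(u) = -5/u², which is negative for u > 0, so this is a local maximum.
g(5) = 5·ln(5) - 5 - 5 ≈ -1.9528.

-1.9528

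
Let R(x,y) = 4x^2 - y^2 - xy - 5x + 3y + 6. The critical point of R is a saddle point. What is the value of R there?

98/17

∂R/∂x = 8x - y - 5 = 0 and ∂R/∂y = -x - 2y + 3 = 0, so (x, y) = (13/17, 19/17).
The Hessian has R_{xx} = 8, R_{yy} = -2, R_{xy} = -1, giving D = -17 < 0, so the point is a saddle point.
R(13/17, 19/17) = 98/17.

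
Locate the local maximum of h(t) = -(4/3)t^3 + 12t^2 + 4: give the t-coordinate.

Critical points: h'(t) = -4t^2 + 24t vanishes at t = 0, 6.
Since h''(t) = -8t + 24, we get h''(0) = 24 > 0 ⇒ local minimum; h''(6) = -24 < 0 ⇒ local maximum.
Thus h has its local maximum at t = 6, with value 148.

6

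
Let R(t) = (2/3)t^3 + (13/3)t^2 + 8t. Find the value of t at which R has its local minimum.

R'(t) = 2t^2 + (26/3)t + 8. Setting R'(t) = 0 gives t ∈ {-3, -4/3}.
R''(t) = 4t + 26/3. R''(-3) = -10/3 < 0 ⇒ local maximum; R''(-4/3) = 10/3 > 0 ⇒ local minimum.
So the local minimum value is R(-4/3) = -368/81.

-4/3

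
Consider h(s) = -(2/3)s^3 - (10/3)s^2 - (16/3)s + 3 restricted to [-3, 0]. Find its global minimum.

h'(s) = -2s^2 - (20/3)s - 16/3, which vanishes at s = -2 and s = -4/3.
Evaluating at the critical points and endpoints: h(-3) = 7,  h(-2) = 17/3,  h(-4/3) = 467/81,  h(0) = 3.
Hence the absolute minimum is 3 at s = 0.

3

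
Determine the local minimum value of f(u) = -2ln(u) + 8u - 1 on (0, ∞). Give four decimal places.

f'(u) = -2/u + 8 = 0 gives u = 1/4.
f''(u) = 2/u², which is positive for u > 0, so this is a local minimum.
f(1/4) = -2·ln(1/4) + 2 - 1 ≈ 3.7726.

3.7726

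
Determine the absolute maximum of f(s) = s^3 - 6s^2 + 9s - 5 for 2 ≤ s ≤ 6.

The derivative is 3s^2 - 12s + 9, whose only zero in [2, 6] is s = 3.
Evaluating at the critical points and endpoints: f(2) = -3, f(3) = -5, f(6) = 49.
Hence the absolute maximum is 49 at s = 6.

49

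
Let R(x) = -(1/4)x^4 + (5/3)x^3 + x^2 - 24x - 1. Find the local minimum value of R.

Critical points: R'(x) = -x^3 + 5x^2 + 2x - 24 vanishes at x = -2, 3, 4.
Since R''(x) = -3x^2 + 10x + 2, we get R''(-2) = -30 < 0 ⇒ local maximum; R''(3) = 5 > 0 ⇒ local minimum; R''(4) = -6 < 0 ⇒ local maximum.
So the local minimum value is R(3) = -157/4.

-157/4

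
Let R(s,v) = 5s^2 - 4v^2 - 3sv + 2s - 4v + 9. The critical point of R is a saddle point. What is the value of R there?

∂R/∂s = 10s - 3v + 2 = 0 and ∂R/∂v = -3s - 8v - 4 = 0, so (s, v) = (-28/89, -34/89).
The Hessian has R_{ss} = 10, R_{vv} = -8, R_{sv} = -3, giving D = -89 < 0, so the point is a saddle point.
R(-28/89, -34/89) = 841/89.

841/89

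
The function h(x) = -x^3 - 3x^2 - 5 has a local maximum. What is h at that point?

-5

h'(x) = -3x^2 - 6x. Setting h'(x) = 0 gives x ∈ {-2, 0}.
h''(x) = -6x - 6. h''(-2) = 6 > 0 ⇒ local minimum; h''(0) = -6 < 0 ⇒ local maximum.
So the local maximum value is h(0) = -5.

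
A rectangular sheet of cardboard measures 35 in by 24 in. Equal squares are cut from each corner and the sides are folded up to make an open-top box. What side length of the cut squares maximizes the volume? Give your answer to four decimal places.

4.6667

With cut size x, the volume is V(x) = x(35 − 2x)(24 − 2x) for 0 < x < 12.
V'(x) = 12x^2 − 236x + 840. Setting V'(x) = 0 gives x ≈ 4.6667 (the root in (0, 12)).
V''(x) = 24x − 236 is negative there, so this is the maximum; V ≈ 1756.7407.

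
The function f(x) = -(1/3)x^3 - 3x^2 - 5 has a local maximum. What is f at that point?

-5

Critical points: f'(x) = -x^2 - 6x vanishes at x = -6, 0.
Second-derivative test with f''(x) = -2x - 6: f''(-6) = 6 > 0 ⇒ local minimum; f''(0) = -6 < 0 ⇒ local maximum.
The local maximum is f(0) = -5.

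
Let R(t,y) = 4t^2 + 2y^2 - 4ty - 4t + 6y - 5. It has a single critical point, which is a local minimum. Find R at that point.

-10

∂R/∂t = 8t - 4y - 4 = 0 and ∂R/∂y = -4t + 4y + 6 = 0, so (t, y) = (-1/2, -2).
The Hessian has R_{tt} = 8, R_{yy} = 4, R_{ty} = -4, giving D = 16 > 0 with R_{tt} > 0, so the point is a local minimum.
R(-1/2, -2) = -10.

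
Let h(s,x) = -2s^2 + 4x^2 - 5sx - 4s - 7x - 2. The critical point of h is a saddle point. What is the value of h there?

∂h/∂s = -4s - 5x - 4 = 0 and ∂h/∂x = -5s + 8x - 7 = 0, so (s, x) = (-67/57, 8/57).
The Hessian has h_{ss} = -4, h_{xx} = 8, h_{sx} = -5, giving D = -57 < 0, so the point is a saddle point.
h(-67/57, 8/57) = -8/57.

-8/57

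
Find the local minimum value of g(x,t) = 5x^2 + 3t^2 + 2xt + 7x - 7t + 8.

-3/4

∂g/∂x = 10x + 2t + 7 = 0 and ∂g/∂t = 2x + 6t - 7 = 0, so (x, t) = (-1, 3/2).
The Hessian has g_{xx} = 10, g_{tt} = 6, g_{xt} = 2, giving D = 56 > 0 with g_{xx} > 0, so the point is a local minimum.
g(-1, 3/2) = -3/4.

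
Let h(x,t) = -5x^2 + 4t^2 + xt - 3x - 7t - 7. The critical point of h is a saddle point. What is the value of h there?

-797/81

∂h/∂x = -10x + t - 3 = 0 and ∂h/∂t = x + 8t - 7 = 0, so (x, t) = (-17/81, 73/81).
The Hessian has h_{xx} = -10, h_{tt} = 8, h_{xt} = 1, giving D = -81 < 0, so the point is a saddle point.
h(-17/81, 73/81) = -797/81.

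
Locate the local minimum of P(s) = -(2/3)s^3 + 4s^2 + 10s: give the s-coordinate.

-1

P'(s) = -2s^2 + 8s + 10. Setting P'(s) = 0 gives s ∈ {-1, 5}.
Since P''(s) = -4s + 8, we get P''(-1) = 12 > 0 ⇒ local minimum; P''(5) = -12 < 0 ⇒ local maximum.
The local minimum is P(-1) = -16/3.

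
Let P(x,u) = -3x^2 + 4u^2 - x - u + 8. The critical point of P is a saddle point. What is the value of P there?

385/48

∂P/∂x = -6x - 1 = 0 and ∂P/∂u = 8u - 1 = 0, so (x, u) = (-1/6, 1/8).
The Hessian has P_{xx} = -6, P_{uu} = 8, P_{xu} = 0, giving D = -48 < 0, so the point is a saddle point.
P(-1/6, 1/8) = 385/48.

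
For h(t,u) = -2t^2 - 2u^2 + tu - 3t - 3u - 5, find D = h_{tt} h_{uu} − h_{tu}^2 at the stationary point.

15

∂h/∂t = -4t + u - 3 = 0 and ∂h/∂u = t - 4u - 3 = 0, so (t, u) = (-1, -1).
The Hessian has h_{tt} = -4, h_{uu} = -4, h_{tu} = 1, giving D = 15 > 0 with h_{tt} < 0, so the point is a local maximum.
D = (-4)·(-4) − (1)^2 = 15.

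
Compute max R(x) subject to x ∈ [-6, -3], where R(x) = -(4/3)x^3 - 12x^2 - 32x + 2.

Differentiating, R'(x) = -4x^2 - 24x - 32; whose only zero in [-6, -3] is x = -4.
Compare values at every candidate in [-6, -3]: R(-6) = 50; R(-4) = 70/3; R(-3) = 26.
So the maximum is R(-6) = 50.

50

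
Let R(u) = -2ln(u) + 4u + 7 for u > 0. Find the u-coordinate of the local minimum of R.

1/2

R'(u) = -2/u + 4 = 0 gives u = 1/2.
R''(u) = 2/u², which is positive for u > 0, so this is a local minimum.
R(1/2) = -2·ln(1/2) + 2 + 7 ≈ 10.3863.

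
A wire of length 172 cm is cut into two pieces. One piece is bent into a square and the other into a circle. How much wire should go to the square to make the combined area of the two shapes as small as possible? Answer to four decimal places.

Let x be the length used for the square. Square side x/4; circle radius (172−x)/(2π).
A(x) = (x/4)² + π·((172−x)/(2π))² = x²/16 + (172−x)²/(4π) for 0 ≤ x ≤ 172. A'(x) = x/8 − (172−x)/(2π) = 0 gives x = 4·172/(π+4) ≈ 96.3371.
A'' = 1/8 + 1/(2π) > 0, so this gives the minimum combined area; x ≈ 96.3371 cm to the square.

96.3371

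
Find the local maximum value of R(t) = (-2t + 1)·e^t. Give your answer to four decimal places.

1.2131

R'(t) = (-2)·e^t + (-2t + 1)·1·e^t = (-2t - 1)·e^t. Since e^t > 0, the only critical point is t = -1/2.
R''(-1/2) has the same sign as -2 < 0, so this is a local maximum.
R(-1/2) = (2)·e^(-1/2) ≈ 1.2131.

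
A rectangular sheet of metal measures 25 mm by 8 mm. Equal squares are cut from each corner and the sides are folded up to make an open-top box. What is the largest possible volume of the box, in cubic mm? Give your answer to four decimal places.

169.4972

With cut size x, the volume is V(x) = x(25 − 2x)(8 − 2x) for 0 < x < 4.
V'(x) = 12x^2 − 132x + 200. Setting V'(x) = 0 gives x ≈ 1.8144 (the root in (0, 4)).
V''(x) = 24x − 132 is negative there, so this is the maximum; V ≈ 169.4972.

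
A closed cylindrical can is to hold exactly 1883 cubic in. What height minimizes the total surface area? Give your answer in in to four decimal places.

13.3840

With radius r and height h, πr²h = 1883 so h = 1883/(πr²), and S(r) = 2πr² + 2πrh = 2πr² + 2·1883/r.
S'(r) = 4πr − 2·1883/r² = 0 ⇒ r³ = 1883/(2π), so r ≈ 6.6920 and h = 2r ≈ 13.3840.
S''(r) = 4π + 4·1883/r³ > 0, so this is the minimum; S ≈ 844.1405.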